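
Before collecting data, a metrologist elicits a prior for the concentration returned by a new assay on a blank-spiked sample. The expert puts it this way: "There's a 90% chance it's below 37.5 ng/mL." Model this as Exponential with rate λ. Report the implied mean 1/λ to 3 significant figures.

mean ≈ 16.3 ng/mL

P(T < 37.5) = 1 − e^(−λ·37.5) = 0.9, so λ = −ln(1−0.9)/37.5 = −ln(0.1)/37.5 = 0.0614.
Mean = 1/λ = 16.3 ng/mL.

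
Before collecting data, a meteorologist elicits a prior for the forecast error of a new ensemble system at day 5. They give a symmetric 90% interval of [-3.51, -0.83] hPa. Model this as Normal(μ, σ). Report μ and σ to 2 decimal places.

A symmetric 90% interval runs μ ± z·σ with z = 1.645.
Half-width = 1.34, so σ = 1.34/1.645 = 0.81.
μ is the interval midpoint, -2.17.

μ = -2.17, σ = 0.81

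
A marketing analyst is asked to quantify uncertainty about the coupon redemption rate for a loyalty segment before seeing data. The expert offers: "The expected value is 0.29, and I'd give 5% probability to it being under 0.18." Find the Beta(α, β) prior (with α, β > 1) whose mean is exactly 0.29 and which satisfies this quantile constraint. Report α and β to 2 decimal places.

α ≈ 11.69, β ≈ 28.63

With mean 0.29 fixed, write α = 0.29s, β = 0.71s where s = α+β.
Need P(θ < 0.18) = 0.05 under Beta(0.29s, 0.71s). Normal approximation: (q−m)/√(m(1−m)/s) ≈ z_{0.05} = -1.64, so s ≈ 0.29·0.71·(-1.64)²/(0.18−0.29)² = 46.0.
At s = 46.0: P(θ<0.18) ≈ 0.039. Adjusting to match 0.05 gives s ≈ 40.32.
So α = 0.29·40.32 ≈ 11.69, β = 0.71·40.32 ≈ 28.63.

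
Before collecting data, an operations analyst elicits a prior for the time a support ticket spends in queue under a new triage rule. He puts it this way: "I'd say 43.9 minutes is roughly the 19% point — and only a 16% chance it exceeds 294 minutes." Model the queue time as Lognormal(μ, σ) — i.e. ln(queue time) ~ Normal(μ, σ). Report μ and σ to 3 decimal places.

If T ~ Lognormal(μ,σ) then ln T ~ Normal(μ,σ), so the p-quantile of ln T is μ + z_p·σ.
ln(43.9) = 3.782 and ln(294) = 5.684; z_{0.19} = -0.8779, z_{0.84} = 0.9945.
σ = (5.684 − 3.782)/(0.9945 − (-0.8779)) = 1.016.
μ = 3.782 − (-0.8779)·1.016 = 4.674.

μ ≈ 4.674, σ ≈ 1.016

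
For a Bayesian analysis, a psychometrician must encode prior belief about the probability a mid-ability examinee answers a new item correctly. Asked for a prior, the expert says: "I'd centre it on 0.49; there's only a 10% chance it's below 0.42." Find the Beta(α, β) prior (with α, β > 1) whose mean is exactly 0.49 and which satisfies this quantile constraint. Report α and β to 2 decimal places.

With mean 0.49 fixed, write α = 0.49s, β = 0.51s where s = α+β.
Need P(θ < 0.42) = 0.1 under Beta(0.49s, 0.51s). Normal approximation: (q−m)/√(m(1−m)/s) ≈ z_{0.1} = -1.28, so s ≈ 0.49·0.51·(-1.28)²/(0.42−0.49)² = 83.8.
At s = 83.8: P(θ<0.42) ≈ 0.099. Adjusting to match 0.1 gives s ≈ 83.31.
So α = 0.49·83.31 ≈ 40.82, β = 0.51·83.31 ≈ 42.49.

α ≈ 40.82, β ≈ 42.49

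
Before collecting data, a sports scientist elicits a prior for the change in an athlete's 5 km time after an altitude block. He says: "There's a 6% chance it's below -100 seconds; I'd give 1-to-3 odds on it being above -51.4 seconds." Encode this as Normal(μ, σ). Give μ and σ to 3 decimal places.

μ = -66.104, σ = 21.801

The p-quantile of Normal(μ,σ) is μ + z_p·σ, with z_{0.06} = -1.555 and z_{0.75} = 0.6745.
Eliminate σ: μ = (z₂·x₁ − z₁·x₂)/(z₂ − z₁) = (0.6745·-100 − (-1.555)·-51.4)/2.229 = -66.104.
Then σ = (x₂ − x₁)/(z₂ − z₁) = (-51.4 − -100)/2.229 = 21.801.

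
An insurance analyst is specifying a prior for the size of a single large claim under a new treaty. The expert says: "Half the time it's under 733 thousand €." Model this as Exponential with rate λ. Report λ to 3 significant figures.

λ ≈ 0.000946

Exponential median = ln 2 / λ, so λ = ln 2 / 733.0 = 0.000946.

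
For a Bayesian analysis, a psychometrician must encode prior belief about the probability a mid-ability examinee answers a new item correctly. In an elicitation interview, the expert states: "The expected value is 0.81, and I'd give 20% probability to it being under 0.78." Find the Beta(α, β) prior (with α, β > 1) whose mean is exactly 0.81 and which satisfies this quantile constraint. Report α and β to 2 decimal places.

α ≈ 94.25, β ≈ 22.11

With mean 0.81 fixed, write α = 0.81s, β = 0.19s where s = α+β.
Need P(θ < 0.78) = 0.2 under Beta(0.81s, 0.19s). Normal approximation: (q−m)/√(m(1−m)/s) ≈ z_{0.2} = -0.842, so s ≈ 0.81·0.19·(-0.842)²/(0.78−0.81)² = 121.1.
At s = 121.1: P(θ<0.78) ≈ 0.196. Adjusting to match 0.2 gives s ≈ 116.36.
So α = 0.81·116.36 ≈ 94.25, β = 0.19·116.36 ≈ 22.11.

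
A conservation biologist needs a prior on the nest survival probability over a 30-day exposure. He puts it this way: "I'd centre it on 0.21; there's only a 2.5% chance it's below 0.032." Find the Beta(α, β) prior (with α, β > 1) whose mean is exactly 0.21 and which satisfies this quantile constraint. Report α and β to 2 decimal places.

α ≈ 2.10, β ≈ 7.90

With mean 0.21 fixed, write α = 0.21s, β = 0.79s where s = α+β.
Need P(θ < 0.032) = 0.025 under Beta(0.21s, 0.79s). Normal approximation: (q−m)/√(m(1−m)/s) ≈ z_{0.025} = -1.96, so s ≈ 0.21·0.79·(-1.96)²/(0.032−0.21)² = 20.1.
At s = 20.1: P(θ<0.032) ≈ 0.002. Adjusting to match 0.025 gives s ≈ 10.00.
So α = 0.21·10.00 ≈ 2.10, β = 0.79·10.00 ≈ 7.90.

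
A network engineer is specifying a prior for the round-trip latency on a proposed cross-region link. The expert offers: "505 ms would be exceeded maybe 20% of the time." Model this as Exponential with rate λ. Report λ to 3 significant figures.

λ ≈ 0.00319

P(T > 505.0) = e^(−λ·505.0) = 0.2, so λ = −ln(0.2)/505.0 = 0.00319.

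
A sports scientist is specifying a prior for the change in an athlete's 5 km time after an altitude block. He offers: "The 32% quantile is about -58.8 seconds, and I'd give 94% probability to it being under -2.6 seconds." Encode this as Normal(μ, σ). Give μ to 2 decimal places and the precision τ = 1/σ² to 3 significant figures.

μ = -45.80, τ = 0.0013

The p-quantile of Normal(μ,σ) is μ + z_p·σ, with z_{0.32} = -0.4677 and z_{0.94} = 1.555.
Eliminate σ: μ = (z₂·x₁ − z₁·x₂)/(z₂ − z₁) = (1.555·-58.8 − (-0.4677)·-2.6)/2.022 = -45.80.
Then σ = (x₂ − x₁)/(z₂ − z₁) = (-2.6 − -58.8)/2.022 = 27.79.
Precision τ = 1/σ² = 1/27.79² = 0.0013.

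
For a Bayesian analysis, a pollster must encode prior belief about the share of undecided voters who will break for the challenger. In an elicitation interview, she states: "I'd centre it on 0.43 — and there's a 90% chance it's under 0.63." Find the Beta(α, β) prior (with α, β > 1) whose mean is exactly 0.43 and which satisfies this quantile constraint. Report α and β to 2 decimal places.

With mean 0.43 fixed, write α = 0.43s, β = 0.57s where s = α+β.
Need P(θ < 0.63) = 0.9 under Beta(0.43s, 0.57s). Normal approximation: (q−m)/√(m(1−m)/s) ≈ z_{0.9} = 1.28, so s ≈ 0.43·0.57·(1.28)²/(0.63−0.43)² = 10.1.
At s = 10.1: P(θ<0.63) ≈ 0.900. Adjusting to match 0.9 gives s ≈ 10.03.
So α = 0.43·10.03 ≈ 4.31, β = 0.57·10.03 ≈ 5.72.

α ≈ 4.31, β ≈ 5.72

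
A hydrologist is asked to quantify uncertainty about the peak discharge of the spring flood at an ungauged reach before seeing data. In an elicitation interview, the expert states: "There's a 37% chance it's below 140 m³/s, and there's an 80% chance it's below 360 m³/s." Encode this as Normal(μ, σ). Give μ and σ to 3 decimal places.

μ = 202.215, σ = 187.477

The p-quantile of Normal(μ,σ) is μ + z_p·σ, with z_{0.37} = -0.3319 and z_{0.8} = 0.8416.
Eliminate σ: μ = (z₂·x₁ − z₁·x₂)/(z₂ − z₁) = (0.8416·140 − (-0.3319)·360)/1.173 = 202.215.
Then σ = (x₂ − x₁)/(z₂ − z₁) = (360 − 140)/1.173 = 187.477.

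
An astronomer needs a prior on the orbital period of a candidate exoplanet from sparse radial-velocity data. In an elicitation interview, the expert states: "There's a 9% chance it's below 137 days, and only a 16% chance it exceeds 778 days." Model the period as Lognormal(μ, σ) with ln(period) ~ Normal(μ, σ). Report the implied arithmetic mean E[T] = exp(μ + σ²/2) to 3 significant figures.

If T ~ Lognormal(μ,σ) then ln T ~ Normal(μ,σ), so the p-quantile of ln T is μ + z_p·σ.
ln(137) = 4.92 and ln(778) = 6.657; z_{0.09} = -1.341, z_{0.84} = 0.9945.
σ = (6.657 − 4.92)/(0.9945 − (-1.341)) = 0.744.
μ = 4.92 − (-1.341)·0.744 = 5.917.
E[T] = exp(μ + σ²/2) = exp(5.917 + 0.2766) = 490 days.

E[T] ≈ 490 days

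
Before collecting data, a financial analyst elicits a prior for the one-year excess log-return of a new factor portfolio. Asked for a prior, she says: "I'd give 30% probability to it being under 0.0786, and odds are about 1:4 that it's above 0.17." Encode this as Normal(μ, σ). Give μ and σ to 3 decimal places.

For Normal(μ,σ), the p-quantile is μ + z_p·σ. Here z_{0.3} = -0.5244, z_{0.8} = 0.8416.
So 0.0786 = μ − 0.5244σ and 0.17 = μ + 0.8416σ.
Subtracting: σ = (0.17 − 0.0786)/(0.8416 − (-0.5244)) = 0.067.
Then μ = 0.0786 − (-0.5244)·0.067 = 0.114.

μ = 0.114, σ = 0.067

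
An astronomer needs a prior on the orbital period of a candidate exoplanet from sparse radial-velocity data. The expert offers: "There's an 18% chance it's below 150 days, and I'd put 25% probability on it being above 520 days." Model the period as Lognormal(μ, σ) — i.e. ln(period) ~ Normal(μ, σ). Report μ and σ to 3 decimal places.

If T ~ Lognormal(μ,σ) then ln T ~ Normal(μ,σ), so the p-quantile of ln T is μ + z_p·σ.
ln(150) = 5.011 and ln(520) = 6.254; z_{0.18} = -0.9154, z_{0.75} = 0.6745.
σ = (6.254 − 5.011)/(0.6745 − (-0.9154)) = 0.782.
μ = 5.011 − (-0.9154)·0.782 = 5.726.

μ ≈ 5.726, σ ≈ 0.782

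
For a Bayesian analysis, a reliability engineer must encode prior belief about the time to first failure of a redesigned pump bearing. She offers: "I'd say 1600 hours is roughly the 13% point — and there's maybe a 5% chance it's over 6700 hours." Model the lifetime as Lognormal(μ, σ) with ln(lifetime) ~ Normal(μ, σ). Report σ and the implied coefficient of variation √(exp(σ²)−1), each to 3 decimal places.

σ ≈ 0.517, CV ≈ 0.553

If T ~ Lognormal(μ,σ) then ln T ~ Normal(μ,σ), so the p-quantile of ln T is μ + z_p·σ.
ln(1600) = 7.378 and ln(6700) = 8.81; z_{0.13} = -1.126, z_{0.95} = 1.645.
σ = (8.81 − 7.378)/(1.645 − (-1.126)) = 0.517.
μ = 7.378 − (-1.126)·0.517 = 7.960.
CV = √(exp(σ²)−1) = √(exp(0.2671)−1) = 0.553.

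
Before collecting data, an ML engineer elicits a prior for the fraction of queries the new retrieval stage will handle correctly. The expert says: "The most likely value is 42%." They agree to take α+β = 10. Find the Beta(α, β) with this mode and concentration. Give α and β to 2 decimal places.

α = 4.36, β = 5.64

For α,β > 1 the Beta mode is (α−1)/(α+β−2). With α+β = 10, the mode is (α−1)/8.
Set (α−1)/8 = 0.42 → α = 1 + 0.42·8 = 4.36.
β = 10 − α = 5.64.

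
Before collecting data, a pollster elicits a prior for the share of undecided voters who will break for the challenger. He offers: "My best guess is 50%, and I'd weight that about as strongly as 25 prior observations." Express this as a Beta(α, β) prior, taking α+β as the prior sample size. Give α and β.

Under the effective-sample-size interpretation, Beta(α, β) has prior mean α/(α+β) and prior sample size α+β.
So α+β = 25 and α/(α+β) = 0.5, giving α = 0.5·25 = 12.5 and β = 25 − 12.5 = 12.5.

α = 12.5, β = 12.5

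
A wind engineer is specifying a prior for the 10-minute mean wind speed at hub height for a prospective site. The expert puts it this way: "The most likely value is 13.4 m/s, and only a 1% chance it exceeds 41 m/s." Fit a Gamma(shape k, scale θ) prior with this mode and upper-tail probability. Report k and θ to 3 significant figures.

Gamma(k,θ) with k>1 has mode (k−1)θ, so θ = 13.4/(k−1).
Need P(X < 41) = 0.99 with θ tied to k this way. Start at k = 2, θ = 13.4: P(X<41) ≈ 0.810.
Too low — raise k to concentrate. Iterating converges to k ≈ 4.58.
Then θ = 13.4/(4.58−1) ≈ 3.74.

k ≈ 4.58, θ ≈ 3.74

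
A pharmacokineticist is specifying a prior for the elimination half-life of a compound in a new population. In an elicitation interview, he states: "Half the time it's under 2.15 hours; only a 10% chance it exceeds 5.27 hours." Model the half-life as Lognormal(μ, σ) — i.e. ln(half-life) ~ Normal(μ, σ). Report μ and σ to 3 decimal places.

If T ~ Lognormal(μ,σ) then ln T ~ Normal(μ,σ), so the p-quantile of ln T is μ + z_p·σ.
ln(2.15) = 0.7655 and ln(5.27) = 1.662; z_{0.5} = 0, z_{0.9} = 1.282.
σ = (1.662 − 0.7655)/(1.282 − (0)) = 0.700.
μ = 0.7655 − (0)·0.700 = 0.765.

μ ≈ 0.765, σ ≈ 0.700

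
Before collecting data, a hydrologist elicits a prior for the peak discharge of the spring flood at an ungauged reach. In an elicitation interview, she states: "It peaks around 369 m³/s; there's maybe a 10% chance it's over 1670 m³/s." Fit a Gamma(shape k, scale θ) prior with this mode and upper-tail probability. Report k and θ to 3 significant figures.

Gamma(k,θ) with k>1 has mode (k−1)θ, so θ = 369/(k−1).
Need P(X < 1670) = 0.9 with θ tied to k this way. Start at k = 2, θ = 369: P(X<1670) ≈ 0.940.
Too high — lower k to spread out. Iterating converges to k ≈ 1.79.
Then θ = 369/(1.79−1) ≈ 467.

k ≈ 1.79, θ ≈ 467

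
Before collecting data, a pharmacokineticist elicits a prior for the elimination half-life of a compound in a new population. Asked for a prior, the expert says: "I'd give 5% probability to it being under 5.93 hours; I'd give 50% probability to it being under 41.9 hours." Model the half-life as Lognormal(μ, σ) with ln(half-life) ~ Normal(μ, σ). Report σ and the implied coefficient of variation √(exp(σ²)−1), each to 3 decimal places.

If T ~ Lognormal(μ,σ) then ln T ~ Normal(μ,σ), so the p-quantile of ln T is μ + z_p·σ.
ln(5.93) = 1.78 and ln(41.9) = 3.735; z_{0.05} = -1.645, z_{0.5} = 0.
σ = (3.735 − 1.78)/(0 − (-1.645)) = 1.189.
μ = 1.78 − (-1.645)·1.189 = 3.735.
CV = √(exp(σ²)−1) = √(exp(1.4130)−1) = 1.763.

σ ≈ 1.189, CV ≈ 1.763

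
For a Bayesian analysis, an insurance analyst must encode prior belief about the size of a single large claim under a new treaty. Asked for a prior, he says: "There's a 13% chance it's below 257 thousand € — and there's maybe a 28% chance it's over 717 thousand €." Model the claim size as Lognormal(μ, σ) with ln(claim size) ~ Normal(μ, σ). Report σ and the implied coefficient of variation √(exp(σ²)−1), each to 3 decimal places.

σ ≈ 0.600, CV ≈ 0.659

If T ~ Lognormal(μ,σ) then ln T ~ Normal(μ,σ), so the p-quantile of ln T is μ + z_p·σ.
ln(257) = 5.549 and ln(717) = 6.575; z_{0.13} = -1.126, z_{0.72} = 0.5828.
σ = (6.575 − 5.549)/(0.5828 − (-1.126)) = 0.600.
μ = 5.549 − (-1.126)·0.600 = 6.225.
CV = √(exp(σ²)−1) = √(exp(0.3603)−1) = 0.659.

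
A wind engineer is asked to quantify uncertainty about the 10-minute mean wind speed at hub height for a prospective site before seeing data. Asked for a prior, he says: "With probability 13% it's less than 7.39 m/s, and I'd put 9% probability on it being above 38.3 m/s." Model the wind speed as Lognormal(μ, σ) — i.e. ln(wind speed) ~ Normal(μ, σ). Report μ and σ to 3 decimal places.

If T ~ Lognormal(μ,σ) then ln T ~ Normal(μ,σ), so the p-quantile of ln T is μ + z_p·σ.
ln(7.39) = 2 and ln(38.3) = 3.645; z_{0.13} = -1.126, z_{0.91} = 1.341.
σ = (3.645 − 2)/(1.341 − (-1.126)) = 0.667.
μ = 2 − (-1.126)·0.667 = 2.751.

μ ≈ 2.751, σ ≈ 0.667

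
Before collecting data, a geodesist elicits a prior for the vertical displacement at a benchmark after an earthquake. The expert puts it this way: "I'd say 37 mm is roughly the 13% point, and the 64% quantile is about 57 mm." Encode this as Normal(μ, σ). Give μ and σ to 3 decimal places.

μ = 52.172, σ = 13.469

The p-quantile of Normal(μ,σ) is μ + z_p·σ, with z_{0.13} = -1.126 and z_{0.64} = 0.3585.
Eliminate σ: μ = (z₂·x₁ − z₁·x₂)/(z₂ − z₁) = (0.3585·37 − (-1.126)·57)/1.485 = 52.172.
Then σ = (x₂ − x₁)/(z₂ − z₁) = (57 − 37)/1.485 = 13.469.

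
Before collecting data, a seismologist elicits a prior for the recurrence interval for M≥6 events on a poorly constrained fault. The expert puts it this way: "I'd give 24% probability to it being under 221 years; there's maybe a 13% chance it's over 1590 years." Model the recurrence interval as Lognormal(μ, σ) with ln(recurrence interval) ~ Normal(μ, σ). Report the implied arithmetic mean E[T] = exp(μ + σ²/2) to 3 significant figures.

If T ~ Lognormal(μ,σ) then ln T ~ Normal(μ,σ), so the p-quantile of ln T is μ + z_p·σ.
ln(221) = 5.398 and ln(1590) = 7.371; z_{0.24} = -0.7063, z_{0.87} = 1.126.
σ = (7.371 − 5.398)/(1.126 − (-0.7063)) = 1.077.
μ = 5.398 − (-0.7063)·1.077 = 6.159.
E[T] = exp(μ + σ²/2) = exp(6.159 + 0.5797) = 844 years.

E[T] ≈ 844 years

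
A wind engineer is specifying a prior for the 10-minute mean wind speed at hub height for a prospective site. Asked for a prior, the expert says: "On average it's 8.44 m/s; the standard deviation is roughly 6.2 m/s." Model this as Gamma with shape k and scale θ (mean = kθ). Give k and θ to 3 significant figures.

For Gamma(k, scale θ): mean = kθ, variance = kθ², so CV = 1/√k.
CV = SD/mean = 6.2/8.44 = 0.7346, hence k = 1/CV² = 1.85.
Then θ = mean/k = 8.44/1.85 = 4.55.

k ≈ 1.85, θ ≈ 4.55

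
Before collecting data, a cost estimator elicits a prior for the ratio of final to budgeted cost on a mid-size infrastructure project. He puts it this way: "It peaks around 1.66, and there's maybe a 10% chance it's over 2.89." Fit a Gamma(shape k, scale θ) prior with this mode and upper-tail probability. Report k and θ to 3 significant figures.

Gamma(k,θ) with k>1 has mode (k−1)θ, so θ = 1.66/(k−1).
Need P(X < 2.89) = 0.9 with θ tied to k this way. Start at k = 2, θ = 1.66: P(X<2.89) ≈ 0.519.
Too low — raise k to concentrate. Iterating converges to k ≈ 7.17.
Then θ = 1.66/(7.17−1) ≈ 0.269.

k ≈ 7.17, θ ≈ 0.269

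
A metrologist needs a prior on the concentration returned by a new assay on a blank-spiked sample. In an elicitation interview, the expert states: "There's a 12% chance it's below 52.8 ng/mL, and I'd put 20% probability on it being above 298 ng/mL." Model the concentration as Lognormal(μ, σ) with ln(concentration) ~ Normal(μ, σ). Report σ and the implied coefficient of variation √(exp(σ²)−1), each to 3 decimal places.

If T ~ Lognormal(μ,σ) then ln T ~ Normal(μ,σ), so the p-quantile of ln T is μ + z_p·σ.
ln(52.8) = 3.967 and ln(298) = 5.697; z_{0.12} = -1.175, z_{0.8} = 0.8416.
σ = (5.697 − 3.967)/(0.8416 − (-1.175)) = 0.858.
μ = 3.967 − (-1.175)·0.858 = 4.975.
CV = √(exp(σ²)−1) = √(exp(0.7364)−1) = 1.043.

σ ≈ 0.858, CV ≈ 1.043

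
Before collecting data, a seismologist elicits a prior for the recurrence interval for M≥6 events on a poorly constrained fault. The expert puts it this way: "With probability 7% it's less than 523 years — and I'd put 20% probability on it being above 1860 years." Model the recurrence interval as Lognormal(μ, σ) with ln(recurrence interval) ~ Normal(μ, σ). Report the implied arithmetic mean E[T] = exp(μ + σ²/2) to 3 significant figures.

If T ~ Lognormal(μ,σ) then ln T ~ Normal(μ,σ), so the p-quantile of ln T is μ + z_p·σ.
ln(523) = 6.26 and ln(1860) = 7.528; z_{0.07} = -1.476, z_{0.8} = 0.8416.
σ = (7.528 − 6.26)/(0.8416 − (-1.476)) = 0.547.
μ = 6.26 − (-1.476)·0.547 = 7.068.
E[T] = exp(μ + σ²/2) = exp(7.068 + 0.1499) = 1360 years.

E[T] ≈ 1360 years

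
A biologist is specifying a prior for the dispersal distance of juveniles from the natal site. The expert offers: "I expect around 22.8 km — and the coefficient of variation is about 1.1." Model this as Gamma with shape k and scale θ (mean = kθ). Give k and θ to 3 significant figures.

k ≈ 0.826, θ ≈ 27.6

For Gamma(k, scale θ): mean = kθ, variance = kθ², so CV = 1/√k.
CV = 1.1, hence k = 1/CV² = 0.826.
Then θ = mean/k = 22.8/0.826 = 27.6.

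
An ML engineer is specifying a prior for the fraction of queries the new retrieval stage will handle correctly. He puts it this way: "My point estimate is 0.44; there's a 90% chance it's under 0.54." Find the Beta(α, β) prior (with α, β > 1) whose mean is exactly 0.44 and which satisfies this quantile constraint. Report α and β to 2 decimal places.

With mean 0.44 fixed, write α = 0.44s, β = 0.56s where s = α+β.
Need P(θ < 0.54) = 0.9 under Beta(0.44s, 0.56s). Normal approximation: (q−m)/√(m(1−m)/s) ≈ z_{0.9} = 1.28, so s ≈ 0.44·0.56·(1.28)²/(0.54−0.44)² = 40.5.
At s = 40.5: P(θ<0.54) ≈ 0.899. Adjusting to match 0.9 gives s ≈ 40.65.
So α = 0.44·40.65 ≈ 17.89, β = 0.56·40.65 ≈ 22.77.

α ≈ 17.89, β ≈ 22.77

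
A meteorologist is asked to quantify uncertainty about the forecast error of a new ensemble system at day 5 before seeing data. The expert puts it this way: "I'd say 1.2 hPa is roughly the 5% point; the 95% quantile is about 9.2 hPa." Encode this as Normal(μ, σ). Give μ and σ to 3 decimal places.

The p-quantile of Normal(μ,σ) is μ + z_p·σ, with z_{0.05} = -1.645 and z_{0.95} = 1.645.
Eliminate σ: μ = (z₂·x₁ − z₁·x₂)/(z₂ − z₁) = (1.645·1.2 − (-1.645)·9.2)/3.29 = 5.200.
Then σ = (x₂ − x₁)/(z₂ − z₁) = (9.2 − 1.2)/3.29 = 2.432.

μ = 5.200, σ = 2.432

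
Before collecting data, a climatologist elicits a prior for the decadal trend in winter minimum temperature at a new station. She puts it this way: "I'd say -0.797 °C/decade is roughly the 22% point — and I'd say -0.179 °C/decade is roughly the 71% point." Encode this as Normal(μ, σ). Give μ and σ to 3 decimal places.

The p-quantile of Normal(μ,σ) is μ + z_p·σ, with z_{0.22} = -0.7722 and z_{0.71} = 0.5534.
Eliminate σ: μ = (z₂·x₁ − z₁·x₂)/(z₂ − z₁) = (0.5534·-0.797 − (-0.7722)·-0.179)/1.326 = -0.437.
Then σ = (x₂ − x₁)/(z₂ − z₁) = (-0.179 − -0.797)/1.326 = 0.466.

μ = -0.437, σ = 0.466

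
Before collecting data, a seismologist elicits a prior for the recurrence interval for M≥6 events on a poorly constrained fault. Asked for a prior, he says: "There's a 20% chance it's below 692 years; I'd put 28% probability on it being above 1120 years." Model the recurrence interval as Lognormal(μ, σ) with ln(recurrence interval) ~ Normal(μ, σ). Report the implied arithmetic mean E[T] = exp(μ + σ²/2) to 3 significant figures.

If T ~ Lognormal(μ,σ) then ln T ~ Normal(μ,σ), so the p-quantile of ln T is μ + z_p·σ.
ln(692) = 6.54 and ln(1120) = 7.021; z_{0.2} = -0.8416, z_{0.72} = 0.5828.
σ = (7.021 − 6.54)/(0.5828 − (-0.8416)) = 0.338.
μ = 6.54 − (-0.8416)·0.338 = 6.824.
E[T] = exp(μ + σ²/2) = exp(6.824 + 0.0571) = 974 years.

E[T] ≈ 974 years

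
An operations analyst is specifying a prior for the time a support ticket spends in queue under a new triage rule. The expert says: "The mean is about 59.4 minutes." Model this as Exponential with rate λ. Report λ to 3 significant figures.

Exponential mean = 1/λ, so λ = 1/59.4 = 0.0168.

λ ≈ 0.0168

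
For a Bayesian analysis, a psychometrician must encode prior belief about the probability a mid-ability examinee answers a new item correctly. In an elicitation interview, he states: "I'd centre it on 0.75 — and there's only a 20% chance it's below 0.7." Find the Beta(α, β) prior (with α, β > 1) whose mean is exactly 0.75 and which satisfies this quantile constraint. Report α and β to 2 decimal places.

α ≈ 38.15, β ≈ 12.72

With mean 0.75 fixed, write α = 0.75s, β = 0.25s where s = α+β.
Need P(θ < 0.7) = 0.2 under Beta(0.75s, 0.25s). Normal approximation: (q−m)/√(m(1−m)/s) ≈ z_{0.2} = -0.842, so s ≈ 0.75·0.25·(-0.842)²/(0.7−0.75)² = 53.1.
At s = 53.1: P(θ<0.7) ≈ 0.195. Adjusting to match 0.2 gives s ≈ 50.87.
So α = 0.75·50.87 ≈ 38.15, β = 0.25·50.87 ≈ 12.72.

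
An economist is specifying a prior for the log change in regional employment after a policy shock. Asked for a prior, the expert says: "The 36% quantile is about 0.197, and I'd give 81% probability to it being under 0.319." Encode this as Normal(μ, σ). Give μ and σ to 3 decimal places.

The p-quantile of Normal(μ,σ) is μ + z_p·σ, with z_{0.36} = -0.3585 and z_{0.81} = 0.8779.
Eliminate σ: μ = (z₂·x₁ − z₁·x₂)/(z₂ − z₁) = (0.8779·0.197 − (-0.3585)·0.319)/1.236 = 0.232.
Then σ = (x₂ − x₁)/(z₂ − z₁) = (0.319 − 0.197)/1.236 = 0.099.

μ = 0.232, σ = 0.099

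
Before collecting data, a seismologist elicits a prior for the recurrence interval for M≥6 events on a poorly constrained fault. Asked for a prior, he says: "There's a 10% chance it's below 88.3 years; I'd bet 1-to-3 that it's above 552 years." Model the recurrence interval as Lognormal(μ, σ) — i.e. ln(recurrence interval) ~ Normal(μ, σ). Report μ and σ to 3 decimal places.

μ ≈ 5.682, σ ≈ 0.937

If T ~ Lognormal(μ,σ) then ln T ~ Normal(μ,σ), so the p-quantile of ln T is μ + z_p·σ.
ln(88.3) = 4.481 and ln(552) = 6.314; z_{0.1} = -1.282, z_{0.75} = 0.6745.
σ = (6.314 − 4.481)/(0.6745 − (-1.282)) = 0.937.
μ = 4.481 − (-1.282)·0.937 = 5.682.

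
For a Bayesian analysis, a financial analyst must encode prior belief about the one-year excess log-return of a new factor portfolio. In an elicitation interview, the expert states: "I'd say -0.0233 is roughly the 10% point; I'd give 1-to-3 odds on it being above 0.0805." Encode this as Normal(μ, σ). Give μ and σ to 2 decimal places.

μ = 0.04, σ = 0.05

The p-quantile of Normal(μ,σ) is μ + z_p·σ, with z_{0.1} = -1.282 and z_{0.75} = 0.6745.
Eliminate σ: μ = (z₂·x₁ − z₁·x₂)/(z₂ − z₁) = (0.6745·-0.0233 − (-1.282)·0.0805)/1.956 = 0.04.
Then σ = (x₂ − x₁)/(z₂ − z₁) = (0.0805 − -0.0233)/1.956 = 0.05.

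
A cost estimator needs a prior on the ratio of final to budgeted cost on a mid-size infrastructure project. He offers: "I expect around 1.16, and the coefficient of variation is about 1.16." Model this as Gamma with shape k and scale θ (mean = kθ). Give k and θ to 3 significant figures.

For Gamma(k, scale θ): mean = kθ, variance = kθ², so CV = 1/√k.
CV = 1.16, hence k = 1/CV² = 0.743.
Then θ = mean/k = 1.16/0.743 = 1.56.

k ≈ 0.743, θ ≈ 1.56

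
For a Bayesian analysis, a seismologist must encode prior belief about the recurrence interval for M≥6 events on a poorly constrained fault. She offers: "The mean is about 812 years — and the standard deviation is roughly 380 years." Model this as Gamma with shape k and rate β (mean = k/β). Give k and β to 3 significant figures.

k ≈ 4.57, β ≈ 0.00562

For Gamma(k, rate β): mean = k/β, variance = k/β², so CV = 1/√k.
CV = SD/mean = 380/812 = 0.468, hence k = 1/CV² = 4.57.
Then β = k/mean = 4.57/812 = 0.00562.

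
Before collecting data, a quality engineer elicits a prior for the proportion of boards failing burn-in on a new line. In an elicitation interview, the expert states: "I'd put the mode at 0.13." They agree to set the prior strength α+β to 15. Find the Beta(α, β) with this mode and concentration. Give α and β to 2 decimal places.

α = 2.69, β = 12.31

For α,β > 1 the Beta mode is (α−1)/(α+β−2). With α+β = 15, the mode is (α−1)/13.
Set (α−1)/13 = 0.13 → α = 1 + 0.13·13 = 2.69.
β = 15 − α = 12.31.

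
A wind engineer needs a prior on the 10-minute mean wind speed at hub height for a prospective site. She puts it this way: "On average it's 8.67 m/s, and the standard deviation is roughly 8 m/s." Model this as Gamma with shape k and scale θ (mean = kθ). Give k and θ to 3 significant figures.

k ≈ 1.17, θ ≈ 7.38

For Gamma(k, scale θ): mean = kθ, variance = kθ², so CV = 1/√k.
CV = SD/mean = 8/8.67 = 0.9227, hence k = 1/CV² = 1.17.
Then θ = mean/k = 8.67/1.17 = 7.38.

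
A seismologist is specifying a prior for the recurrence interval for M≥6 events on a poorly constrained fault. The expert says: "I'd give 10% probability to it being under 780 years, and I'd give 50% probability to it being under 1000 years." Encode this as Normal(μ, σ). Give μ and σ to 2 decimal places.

μ = 1000.00, σ = 171.67

The p-quantile of Normal(μ,σ) is μ + z_p·σ, with z_{0.1} = -1.282 and z_{0.5} = 0.
Eliminate σ: μ = (z₂·x₁ − z₁·x₂)/(z₂ − z₁) = (0·780 − (-1.282)·1000)/1.282 = 1000.00.
Then σ = (x₂ − x₁)/(z₂ − z₁) = (1000 − 780)/1.282 = 171.67.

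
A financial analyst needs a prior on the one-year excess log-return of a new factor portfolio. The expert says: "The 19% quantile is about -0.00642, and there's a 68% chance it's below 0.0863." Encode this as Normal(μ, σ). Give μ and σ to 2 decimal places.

The p-quantile of Normal(μ,σ) is μ + z_p·σ, with z_{0.19} = -0.8779 and z_{0.68} = 0.4677.
Eliminate σ: μ = (z₂·x₁ − z₁·x₂)/(z₂ − z₁) = (0.4677·-0.00642 − (-0.8779)·0.0863)/1.346 = 0.05.
Then σ = (x₂ − x₁)/(z₂ − z₁) = (0.0863 − -0.00642)/1.346 = 0.07.

μ = 0.05, σ = 0.07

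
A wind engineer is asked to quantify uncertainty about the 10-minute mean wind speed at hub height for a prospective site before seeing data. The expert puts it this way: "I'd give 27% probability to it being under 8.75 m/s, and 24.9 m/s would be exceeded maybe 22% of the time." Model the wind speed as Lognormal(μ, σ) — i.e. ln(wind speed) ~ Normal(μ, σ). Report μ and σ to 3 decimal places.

μ ≈ 2.632, σ ≈ 0.755

If T ~ Lognormal(μ,σ) then ln T ~ Normal(μ,σ), so the p-quantile of ln T is μ + z_p·σ.
ln(8.75) = 2.169 and ln(24.9) = 3.215; z_{0.27} = -0.6128, z_{0.78} = 0.7722.
σ = (3.215 − 2.169)/(0.7722 − (-0.6128)) = 0.755.
μ = 2.169 − (-0.6128)·0.755 = 2.632.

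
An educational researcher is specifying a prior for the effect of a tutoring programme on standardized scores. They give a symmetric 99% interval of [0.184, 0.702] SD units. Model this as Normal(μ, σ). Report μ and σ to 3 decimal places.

A symmetric 99% interval runs μ ± z·σ with z = 2.576.
Half-width = 0.259, so σ = 0.259/2.576 = 0.101.
μ is the interval midpoint, 0.443.

μ = 0.443, σ = 0.101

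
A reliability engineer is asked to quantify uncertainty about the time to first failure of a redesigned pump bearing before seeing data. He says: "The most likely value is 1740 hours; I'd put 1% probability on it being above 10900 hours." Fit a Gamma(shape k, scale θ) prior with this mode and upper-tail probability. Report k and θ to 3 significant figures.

Gamma(k,θ) with k>1 has mode (k−1)θ, so θ = 1740/(k−1).
Need P(X < 10900) = 0.99 with θ tied to k this way. Start at k = 2, θ = 1740: P(X<10900) ≈ 0.986.
Too low — raise k to concentrate. Iterating converges to k ≈ 2.08.
Then θ = 1740/(2.08−1) ≈ 1600.

k ≈ 2.08, θ ≈ 1600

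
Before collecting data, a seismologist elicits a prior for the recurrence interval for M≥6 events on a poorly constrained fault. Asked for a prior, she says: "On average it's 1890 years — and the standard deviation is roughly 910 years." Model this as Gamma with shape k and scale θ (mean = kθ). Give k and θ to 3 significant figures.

k ≈ 4.31, θ ≈ 438

For Gamma(k, scale θ): mean = kθ, variance = kθ², so CV = 1/√k.
CV = SD/mean = 910/1890 = 0.4815, hence k = 1/CV² = 4.31.
Then θ = mean/k = 1890/4.31 = 438.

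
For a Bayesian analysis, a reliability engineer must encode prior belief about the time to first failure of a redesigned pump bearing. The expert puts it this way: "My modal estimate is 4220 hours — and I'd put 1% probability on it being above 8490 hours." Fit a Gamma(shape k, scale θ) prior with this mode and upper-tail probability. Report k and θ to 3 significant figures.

k ≈ 11, θ ≈ 420

Gamma(k,θ) with k>1 has mode (k−1)θ, so θ = 4220/(k−1).
Need P(X < 8490) = 0.99 with θ tied to k this way. Start at k = 2, θ = 4220: P(X<8490) ≈ 0.597.
Too low — raise k to concentrate. Iterating converges to k ≈ 11.
Then θ = 4220/(11−1) ≈ 420.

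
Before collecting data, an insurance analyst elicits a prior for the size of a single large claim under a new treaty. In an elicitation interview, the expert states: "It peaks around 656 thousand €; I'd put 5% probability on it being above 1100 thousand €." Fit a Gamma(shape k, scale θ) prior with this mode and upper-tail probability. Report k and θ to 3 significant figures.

k ≈ 11.5, θ ≈ 62.8

Gamma(k,θ) with k>1 has mode (k−1)θ, so θ = 656/(k−1).
Need P(X < 1100) = 0.95 with θ tied to k this way. Start at k = 2, θ = 656: P(X<1100) ≈ 0.500.
Too low — raise k to concentrate. Iterating converges to k ≈ 11.5.
Then θ = 656/(11.5−1) ≈ 62.8.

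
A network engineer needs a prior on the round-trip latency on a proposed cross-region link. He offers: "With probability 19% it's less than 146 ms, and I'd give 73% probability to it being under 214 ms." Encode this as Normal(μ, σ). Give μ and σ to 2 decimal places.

For Normal(μ,σ), the p-quantile is μ + z_p·σ. Here z_{0.19} = -0.8779, z_{0.73} = 0.6128.
So 146 = μ − 0.8779σ and 214 = μ + 0.6128σ.
Subtracting: σ = (214 − 146)/(0.6128 − (-0.8779)) = 45.62.
Then μ = 146 − (-0.8779)·45.62 = 186.05.

μ = 186.05, σ = 45.62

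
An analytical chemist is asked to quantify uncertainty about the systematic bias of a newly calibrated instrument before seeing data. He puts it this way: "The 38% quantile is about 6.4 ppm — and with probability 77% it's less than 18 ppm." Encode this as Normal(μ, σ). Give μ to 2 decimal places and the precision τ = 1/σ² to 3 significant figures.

The p-quantile of Normal(μ,σ) is μ + z_p·σ, with z_{0.38} = -0.3055 and z_{0.77} = 0.7388.
Eliminate σ: μ = (z₂·x₁ − z₁·x₂)/(z₂ − z₁) = (0.7388·6.4 − (-0.3055)·18)/1.044 = 9.79.
Then σ = (x₂ − x₁)/(z₂ − z₁) = (18 − 6.4)/1.044 = 11.11.
Precision τ = 1/σ² = 1/11.11² = 0.00811.

μ = 9.79, τ = 0.00811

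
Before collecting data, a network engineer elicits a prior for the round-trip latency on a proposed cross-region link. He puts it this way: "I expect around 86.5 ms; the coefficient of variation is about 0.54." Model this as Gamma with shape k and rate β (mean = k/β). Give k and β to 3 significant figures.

For Gamma(k, rate β): mean = k/β, variance = k/β², so CV = 1/√k.
CV = 0.54, hence k = 1/CV² = 3.43.
Then β = k/mean = 3.43/86.5 = 0.0396.

k ≈ 3.43, β ≈ 0.0396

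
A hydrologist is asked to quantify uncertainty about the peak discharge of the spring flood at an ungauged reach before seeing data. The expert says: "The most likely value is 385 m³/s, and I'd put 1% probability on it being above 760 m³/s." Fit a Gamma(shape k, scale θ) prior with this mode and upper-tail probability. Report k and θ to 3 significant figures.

k ≈ 11.6, θ ≈ 36.2

Gamma(k,θ) with k>1 has mode (k−1)θ, so θ = 385/(k−1).
Need P(X < 760) = 0.99 with θ tied to k this way. Start at k = 2, θ = 385: P(X<760) ≈ 0.587.
Too low — raise k to concentrate. Iterating converges to k ≈ 11.6.
Then θ = 385/(11.6−1) ≈ 36.2.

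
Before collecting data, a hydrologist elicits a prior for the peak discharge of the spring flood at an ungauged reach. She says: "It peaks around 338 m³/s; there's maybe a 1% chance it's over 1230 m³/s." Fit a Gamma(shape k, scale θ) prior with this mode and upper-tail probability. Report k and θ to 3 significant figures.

k ≈ 3.57, θ ≈ 132

Gamma(k,θ) with k>1 has mode (k−1)θ, so θ = 338/(k−1).
Need P(X < 1230) = 0.99 with θ tied to k this way. Start at k = 2, θ = 338: P(X<1230) ≈ 0.878.
Too low — raise k to concentrate. Iterating converges to k ≈ 3.57.
Then θ = 338/(3.57−1) ≈ 132.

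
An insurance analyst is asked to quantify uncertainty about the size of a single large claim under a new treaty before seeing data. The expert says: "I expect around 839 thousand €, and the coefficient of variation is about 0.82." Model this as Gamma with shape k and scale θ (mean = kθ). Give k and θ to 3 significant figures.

For Gamma(k, scale θ): mean = kθ, variance = kθ², so CV = 1/√k.
CV = 0.82, hence k = 1/CV² = 1.49.
Then θ = mean/k = 839/1.49 = 564.

k ≈ 1.49, θ ≈ 564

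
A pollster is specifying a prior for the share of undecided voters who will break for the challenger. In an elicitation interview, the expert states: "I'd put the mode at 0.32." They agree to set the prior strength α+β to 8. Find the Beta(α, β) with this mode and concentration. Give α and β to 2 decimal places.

For α,β > 1 the Beta mode is (α−1)/(α+β−2). With α+β = 8, the mode is (α−1)/6.
Set (α−1)/6 = 0.32 → α = 1 + 0.32·6 = 2.92.
β = 8 − α = 5.08.

α = 2.92, β = 5.08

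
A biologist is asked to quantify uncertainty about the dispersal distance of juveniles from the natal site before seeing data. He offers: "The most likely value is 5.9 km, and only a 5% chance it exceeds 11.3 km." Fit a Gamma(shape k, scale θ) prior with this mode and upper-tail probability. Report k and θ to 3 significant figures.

k ≈ 7.58, θ ≈ 0.897

Gamma(k,θ) with k>1 has mode (k−1)θ, so θ = 5.9/(k−1).
Need P(X < 11.3) = 0.95 with θ tied to k this way. Start at k = 2, θ = 5.9: P(X<11.3) ≈ 0.571.
Too low — raise k to concentrate. Iterating converges to k ≈ 7.58.
Then θ = 5.9/(7.58−1) ≈ 0.897.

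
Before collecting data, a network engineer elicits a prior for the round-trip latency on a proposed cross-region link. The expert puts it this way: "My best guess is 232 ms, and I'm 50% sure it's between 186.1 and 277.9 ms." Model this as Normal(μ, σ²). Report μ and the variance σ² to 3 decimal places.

μ = 232.000, σ² = 4630.999

A symmetric 50% interval runs μ ± z·σ with z = 0.6745.
Half-width = 45.9, so σ = 45.9/0.6745 = 68.0514 and σ² = 4630.999.
μ is the stated best guess, 232.000.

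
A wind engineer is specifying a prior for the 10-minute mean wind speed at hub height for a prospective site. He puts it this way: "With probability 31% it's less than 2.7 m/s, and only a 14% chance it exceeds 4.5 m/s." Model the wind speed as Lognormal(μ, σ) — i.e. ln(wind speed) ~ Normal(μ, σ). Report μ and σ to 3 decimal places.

μ ≈ 1.154, σ ≈ 0.324

If T ~ Lognormal(μ,σ) then ln T ~ Normal(μ,σ), so the p-quantile of ln T is μ + z_p·σ.
ln(2.7) = 0.9933 and ln(4.5) = 1.504; z_{0.31} = -0.4959, z_{0.86} = 1.08.
σ = (1.504 − 0.9933)/(1.08 − (-0.4959)) = 0.324.
μ = 0.9933 − (-0.4959)·0.324 = 1.154.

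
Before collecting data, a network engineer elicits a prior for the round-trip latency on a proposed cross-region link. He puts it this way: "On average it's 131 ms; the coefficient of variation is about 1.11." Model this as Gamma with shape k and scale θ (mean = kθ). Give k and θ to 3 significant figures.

For Gamma(k, scale θ): mean = kθ, variance = kθ², so CV = 1/√k.
CV = 1.11, hence k = 1/CV² = 0.812.
Then θ = mean/k = 131/0.812 = 161.

k ≈ 0.812, θ ≈ 161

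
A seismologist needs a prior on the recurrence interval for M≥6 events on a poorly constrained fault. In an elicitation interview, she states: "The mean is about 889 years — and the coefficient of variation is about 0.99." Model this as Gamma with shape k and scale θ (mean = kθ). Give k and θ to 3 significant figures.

For Gamma(k, scale θ): mean = kθ, variance = kθ², so CV = 1/√k.
CV = 0.99, hence k = 1/CV² = 1.02.
Then θ = mean/k = 889/1.02 = 871.

k ≈ 1.02, θ ≈ 871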